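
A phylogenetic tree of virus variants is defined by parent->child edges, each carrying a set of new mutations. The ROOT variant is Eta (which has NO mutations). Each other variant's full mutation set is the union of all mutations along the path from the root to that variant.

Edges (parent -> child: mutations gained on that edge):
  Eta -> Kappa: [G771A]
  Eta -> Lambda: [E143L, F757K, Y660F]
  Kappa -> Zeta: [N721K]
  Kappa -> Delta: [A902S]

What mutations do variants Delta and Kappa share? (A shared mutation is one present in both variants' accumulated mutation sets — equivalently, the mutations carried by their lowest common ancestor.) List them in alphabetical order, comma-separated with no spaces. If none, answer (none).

Accumulating mutations along path to Delta:
  At Eta: gained [] -> total []
  At Kappa: gained ['G771A'] -> total ['G771A']
  At Delta: gained ['A902S'] -> total ['A902S', 'G771A']
Mutations(Delta) = ['A902S', 'G771A']
Accumulating mutations along path to Kappa:
  At Eta: gained [] -> total []
  At Kappa: gained ['G771A'] -> total ['G771A']
Mutations(Kappa) = ['G771A']
Intersection: ['A902S', 'G771A'] ∩ ['G771A'] = ['G771A']

Answer: G771A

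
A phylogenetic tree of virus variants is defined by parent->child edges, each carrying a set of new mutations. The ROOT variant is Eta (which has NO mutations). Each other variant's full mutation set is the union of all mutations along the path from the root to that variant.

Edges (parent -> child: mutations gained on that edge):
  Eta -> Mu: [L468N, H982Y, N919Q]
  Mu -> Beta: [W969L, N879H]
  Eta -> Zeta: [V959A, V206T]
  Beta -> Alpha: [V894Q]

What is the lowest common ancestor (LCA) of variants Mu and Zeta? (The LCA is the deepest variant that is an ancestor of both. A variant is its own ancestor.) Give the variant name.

Answer: Eta

Derivation:
Path from root to Mu: Eta -> Mu
  ancestors of Mu: {Eta, Mu}
Path from root to Zeta: Eta -> Zeta
  ancestors of Zeta: {Eta, Zeta}
Common ancestors: {Eta}
Walk up from Zeta: Zeta (not in ancestors of Mu), Eta (in ancestors of Mu)
Deepest common ancestor (LCA) = Eta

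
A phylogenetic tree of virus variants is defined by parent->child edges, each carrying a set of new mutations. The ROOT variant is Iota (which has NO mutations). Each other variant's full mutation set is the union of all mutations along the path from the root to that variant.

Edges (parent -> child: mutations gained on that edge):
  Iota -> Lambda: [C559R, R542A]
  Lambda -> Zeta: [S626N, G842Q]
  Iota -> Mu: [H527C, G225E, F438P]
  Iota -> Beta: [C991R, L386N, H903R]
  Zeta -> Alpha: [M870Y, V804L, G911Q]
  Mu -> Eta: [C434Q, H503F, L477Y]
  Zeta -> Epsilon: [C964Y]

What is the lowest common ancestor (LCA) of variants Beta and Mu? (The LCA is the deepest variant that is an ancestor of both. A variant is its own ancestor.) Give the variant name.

Path from root to Beta: Iota -> Beta
  ancestors of Beta: {Iota, Beta}
Path from root to Mu: Iota -> Mu
  ancestors of Mu: {Iota, Mu}
Common ancestors: {Iota}
Walk up from Mu: Mu (not in ancestors of Beta), Iota (in ancestors of Beta)
Deepest common ancestor (LCA) = Iota

Answer: Iota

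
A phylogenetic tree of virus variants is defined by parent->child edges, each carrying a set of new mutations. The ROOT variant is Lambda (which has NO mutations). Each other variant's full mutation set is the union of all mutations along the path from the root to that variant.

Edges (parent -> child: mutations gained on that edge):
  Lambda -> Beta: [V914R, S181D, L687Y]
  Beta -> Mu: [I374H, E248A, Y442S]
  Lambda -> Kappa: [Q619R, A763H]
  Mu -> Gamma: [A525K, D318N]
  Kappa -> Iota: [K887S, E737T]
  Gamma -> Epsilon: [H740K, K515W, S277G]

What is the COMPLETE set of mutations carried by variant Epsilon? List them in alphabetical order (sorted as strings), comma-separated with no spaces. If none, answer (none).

Answer: A525K,D318N,E248A,H740K,I374H,K515W,L687Y,S181D,S277G,V914R,Y442S

Derivation:
At Lambda: gained [] -> total []
At Beta: gained ['V914R', 'S181D', 'L687Y'] -> total ['L687Y', 'S181D', 'V914R']
At Mu: gained ['I374H', 'E248A', 'Y442S'] -> total ['E248A', 'I374H', 'L687Y', 'S181D', 'V914R', 'Y442S']
At Gamma: gained ['A525K', 'D318N'] -> total ['A525K', 'D318N', 'E248A', 'I374H', 'L687Y', 'S181D', 'V914R', 'Y442S']
At Epsilon: gained ['H740K', 'K515W', 'S277G'] -> total ['A525K', 'D318N', 'E248A', 'H740K', 'I374H', 'K515W', 'L687Y', 'S181D', 'S277G', 'V914R', 'Y442S']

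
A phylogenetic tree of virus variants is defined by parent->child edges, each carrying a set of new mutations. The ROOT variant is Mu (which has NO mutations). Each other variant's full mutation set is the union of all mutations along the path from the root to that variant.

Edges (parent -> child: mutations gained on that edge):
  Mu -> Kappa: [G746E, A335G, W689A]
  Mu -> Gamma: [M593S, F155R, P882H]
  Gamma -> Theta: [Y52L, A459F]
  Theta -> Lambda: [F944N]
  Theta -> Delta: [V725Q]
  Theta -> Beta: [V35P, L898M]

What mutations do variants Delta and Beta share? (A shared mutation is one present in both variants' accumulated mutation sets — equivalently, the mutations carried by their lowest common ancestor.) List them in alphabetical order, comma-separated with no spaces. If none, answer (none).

Accumulating mutations along path to Delta:
  At Mu: gained [] -> total []
  At Gamma: gained ['M593S', 'F155R', 'P882H'] -> total ['F155R', 'M593S', 'P882H']
  At Theta: gained ['Y52L', 'A459F'] -> total ['A459F', 'F155R', 'M593S', 'P882H', 'Y52L']
  At Delta: gained ['V725Q'] -> total ['A459F', 'F155R', 'M593S', 'P882H', 'V725Q', 'Y52L']
Mutations(Delta) = ['A459F', 'F155R', 'M593S', 'P882H', 'V725Q', 'Y52L']
Accumulating mutations along path to Beta:
  At Mu: gained [] -> total []
  At Gamma: gained ['M593S', 'F155R', 'P882H'] -> total ['F155R', 'M593S', 'P882H']
  At Theta: gained ['Y52L', 'A459F'] -> total ['A459F', 'F155R', 'M593S', 'P882H', 'Y52L']
  At Beta: gained ['V35P', 'L898M'] -> total ['A459F', 'F155R', 'L898M', 'M593S', 'P882H', 'V35P', 'Y52L']
Mutations(Beta) = ['A459F', 'F155R', 'L898M', 'M593S', 'P882H', 'V35P', 'Y52L']
Intersection: ['A459F', 'F155R', 'M593S', 'P882H', 'V725Q', 'Y52L'] ∩ ['A459F', 'F155R', 'L898M', 'M593S', 'P882H', 'V35P', 'Y52L'] = ['A459F', 'F155R', 'M593S', 'P882H', 'Y52L']

Answer: A459F,F155R,M593S,P882H,Y52L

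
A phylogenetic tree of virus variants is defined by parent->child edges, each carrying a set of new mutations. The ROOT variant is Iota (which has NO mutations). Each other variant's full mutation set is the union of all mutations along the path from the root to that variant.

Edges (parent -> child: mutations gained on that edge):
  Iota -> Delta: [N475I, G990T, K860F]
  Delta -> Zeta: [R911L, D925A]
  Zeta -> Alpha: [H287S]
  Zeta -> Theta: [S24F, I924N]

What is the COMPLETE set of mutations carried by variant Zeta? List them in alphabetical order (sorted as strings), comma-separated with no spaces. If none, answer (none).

At Iota: gained [] -> total []
At Delta: gained ['N475I', 'G990T', 'K860F'] -> total ['G990T', 'K860F', 'N475I']
At Zeta: gained ['R911L', 'D925A'] -> total ['D925A', 'G990T', 'K860F', 'N475I', 'R911L']

Answer: D925A,G990T,K860F,N475I,R911L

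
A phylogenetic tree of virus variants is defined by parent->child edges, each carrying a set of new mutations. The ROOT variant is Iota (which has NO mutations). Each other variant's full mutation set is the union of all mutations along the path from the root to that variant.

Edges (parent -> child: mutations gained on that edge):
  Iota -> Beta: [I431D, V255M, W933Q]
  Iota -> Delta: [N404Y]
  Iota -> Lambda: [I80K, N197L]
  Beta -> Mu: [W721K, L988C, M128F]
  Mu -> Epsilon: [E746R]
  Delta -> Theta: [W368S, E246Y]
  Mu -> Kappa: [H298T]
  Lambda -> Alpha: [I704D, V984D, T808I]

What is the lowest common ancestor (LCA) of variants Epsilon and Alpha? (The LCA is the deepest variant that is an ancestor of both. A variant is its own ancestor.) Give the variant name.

Answer: Iota

Derivation:
Path from root to Epsilon: Iota -> Beta -> Mu -> Epsilon
  ancestors of Epsilon: {Iota, Beta, Mu, Epsilon}
Path from root to Alpha: Iota -> Lambda -> Alpha
  ancestors of Alpha: {Iota, Lambda, Alpha}
Common ancestors: {Iota}
Walk up from Alpha: Alpha (not in ancestors of Epsilon), Lambda (not in ancestors of Epsilon), Iota (in ancestors of Epsilon)
Deepest common ancestor (LCA) = Iota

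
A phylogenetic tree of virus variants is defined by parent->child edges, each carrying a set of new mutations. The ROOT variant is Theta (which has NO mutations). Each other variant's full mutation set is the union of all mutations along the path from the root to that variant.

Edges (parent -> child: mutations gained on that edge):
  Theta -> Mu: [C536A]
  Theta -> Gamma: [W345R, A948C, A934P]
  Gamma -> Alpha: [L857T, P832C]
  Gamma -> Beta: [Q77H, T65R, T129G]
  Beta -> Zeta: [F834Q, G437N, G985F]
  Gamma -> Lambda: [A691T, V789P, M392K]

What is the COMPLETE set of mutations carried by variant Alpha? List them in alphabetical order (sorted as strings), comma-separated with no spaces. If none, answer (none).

Answer: A934P,A948C,L857T,P832C,W345R

Derivation:
At Theta: gained [] -> total []
At Gamma: gained ['W345R', 'A948C', 'A934P'] -> total ['A934P', 'A948C', 'W345R']
At Alpha: gained ['L857T', 'P832C'] -> total ['A934P', 'A948C', 'L857T', 'P832C', 'W345R']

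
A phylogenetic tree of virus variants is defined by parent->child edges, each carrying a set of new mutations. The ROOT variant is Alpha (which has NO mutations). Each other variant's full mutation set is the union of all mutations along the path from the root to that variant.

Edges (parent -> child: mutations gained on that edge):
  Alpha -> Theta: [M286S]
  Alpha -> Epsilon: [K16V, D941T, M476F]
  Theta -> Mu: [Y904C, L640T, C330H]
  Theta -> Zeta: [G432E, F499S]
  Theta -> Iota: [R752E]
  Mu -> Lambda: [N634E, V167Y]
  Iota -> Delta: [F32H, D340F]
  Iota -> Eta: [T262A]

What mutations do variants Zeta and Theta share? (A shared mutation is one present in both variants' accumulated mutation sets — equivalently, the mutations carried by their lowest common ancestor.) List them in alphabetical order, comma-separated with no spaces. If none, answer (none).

Accumulating mutations along path to Zeta:
  At Alpha: gained [] -> total []
  At Theta: gained ['M286S'] -> total ['M286S']
  At Zeta: gained ['G432E', 'F499S'] -> total ['F499S', 'G432E', 'M286S']
Mutations(Zeta) = ['F499S', 'G432E', 'M286S']
Accumulating mutations along path to Theta:
  At Alpha: gained [] -> total []
  At Theta: gained ['M286S'] -> total ['M286S']
Mutations(Theta) = ['M286S']
Intersection: ['F499S', 'G432E', 'M286S'] ∩ ['M286S'] = ['M286S']

Answer: M286S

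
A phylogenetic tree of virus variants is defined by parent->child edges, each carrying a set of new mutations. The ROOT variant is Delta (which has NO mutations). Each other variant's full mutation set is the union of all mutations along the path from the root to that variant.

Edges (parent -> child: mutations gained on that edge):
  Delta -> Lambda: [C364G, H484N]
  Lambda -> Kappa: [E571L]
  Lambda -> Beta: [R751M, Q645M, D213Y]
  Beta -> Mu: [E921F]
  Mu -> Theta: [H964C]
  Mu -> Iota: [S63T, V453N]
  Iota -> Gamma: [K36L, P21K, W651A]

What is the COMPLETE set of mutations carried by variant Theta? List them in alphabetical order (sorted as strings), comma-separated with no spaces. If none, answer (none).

At Delta: gained [] -> total []
At Lambda: gained ['C364G', 'H484N'] -> total ['C364G', 'H484N']
At Beta: gained ['R751M', 'Q645M', 'D213Y'] -> total ['C364G', 'D213Y', 'H484N', 'Q645M', 'R751M']
At Mu: gained ['E921F'] -> total ['C364G', 'D213Y', 'E921F', 'H484N', 'Q645M', 'R751M']
At Theta: gained ['H964C'] -> total ['C364G', 'D213Y', 'E921F', 'H484N', 'H964C', 'Q645M', 'R751M']

Answer: C364G,D213Y,E921F,H484N,H964C,Q645M,R751M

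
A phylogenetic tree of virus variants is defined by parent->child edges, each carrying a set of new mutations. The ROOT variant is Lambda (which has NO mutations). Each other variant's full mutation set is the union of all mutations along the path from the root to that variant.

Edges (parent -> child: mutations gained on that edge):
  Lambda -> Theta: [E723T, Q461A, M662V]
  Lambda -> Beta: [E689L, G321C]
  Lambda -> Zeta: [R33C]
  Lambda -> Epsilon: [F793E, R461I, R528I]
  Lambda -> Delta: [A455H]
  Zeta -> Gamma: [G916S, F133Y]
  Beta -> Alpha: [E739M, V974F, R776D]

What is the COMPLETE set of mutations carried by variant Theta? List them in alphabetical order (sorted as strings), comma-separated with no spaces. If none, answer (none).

At Lambda: gained [] -> total []
At Theta: gained ['E723T', 'Q461A', 'M662V'] -> total ['E723T', 'M662V', 'Q461A']

Answer: E723T,M662V,Q461A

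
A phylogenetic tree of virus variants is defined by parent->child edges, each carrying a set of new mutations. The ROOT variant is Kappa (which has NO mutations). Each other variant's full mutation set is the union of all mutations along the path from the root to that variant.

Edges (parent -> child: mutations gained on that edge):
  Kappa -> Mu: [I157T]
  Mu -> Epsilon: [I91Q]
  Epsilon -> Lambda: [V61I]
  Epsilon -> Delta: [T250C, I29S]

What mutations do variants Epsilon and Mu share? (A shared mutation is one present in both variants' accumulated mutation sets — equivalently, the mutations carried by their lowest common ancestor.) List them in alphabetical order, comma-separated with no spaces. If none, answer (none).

Answer: I157T

Derivation:
Accumulating mutations along path to Epsilon:
  At Kappa: gained [] -> total []
  At Mu: gained ['I157T'] -> total ['I157T']
  At Epsilon: gained ['I91Q'] -> total ['I157T', 'I91Q']
Mutations(Epsilon) = ['I157T', 'I91Q']
Accumulating mutations along path to Mu:
  At Kappa: gained [] -> total []
  At Mu: gained ['I157T'] -> total ['I157T']
Mutations(Mu) = ['I157T']
Intersection: ['I157T', 'I91Q'] ∩ ['I157T'] = ['I157T']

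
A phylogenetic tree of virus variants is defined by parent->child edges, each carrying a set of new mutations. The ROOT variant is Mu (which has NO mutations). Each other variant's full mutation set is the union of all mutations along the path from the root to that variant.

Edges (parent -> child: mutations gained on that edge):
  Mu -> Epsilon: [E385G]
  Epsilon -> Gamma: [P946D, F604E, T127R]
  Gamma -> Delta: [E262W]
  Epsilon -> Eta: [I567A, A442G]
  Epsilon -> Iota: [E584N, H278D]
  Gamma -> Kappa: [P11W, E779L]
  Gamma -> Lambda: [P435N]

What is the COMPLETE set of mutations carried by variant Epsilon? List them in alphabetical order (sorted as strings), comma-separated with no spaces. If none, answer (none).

At Mu: gained [] -> total []
At Epsilon: gained ['E385G'] -> total ['E385G']

Answer: E385G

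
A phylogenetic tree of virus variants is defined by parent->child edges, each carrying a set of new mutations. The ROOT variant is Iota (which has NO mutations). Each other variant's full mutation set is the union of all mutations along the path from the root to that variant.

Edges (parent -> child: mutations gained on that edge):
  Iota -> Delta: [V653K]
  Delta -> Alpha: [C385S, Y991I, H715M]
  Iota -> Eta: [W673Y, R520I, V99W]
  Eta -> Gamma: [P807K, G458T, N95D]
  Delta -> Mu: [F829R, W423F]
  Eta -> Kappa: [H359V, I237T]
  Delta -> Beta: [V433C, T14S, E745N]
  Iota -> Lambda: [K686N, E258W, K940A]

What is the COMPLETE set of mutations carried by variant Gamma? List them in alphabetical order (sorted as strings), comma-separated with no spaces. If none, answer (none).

Answer: G458T,N95D,P807K,R520I,V99W,W673Y

Derivation:
At Iota: gained [] -> total []
At Eta: gained ['W673Y', 'R520I', 'V99W'] -> total ['R520I', 'V99W', 'W673Y']
At Gamma: gained ['P807K', 'G458T', 'N95D'] -> total ['G458T', 'N95D', 'P807K', 'R520I', 'V99W', 'W673Y']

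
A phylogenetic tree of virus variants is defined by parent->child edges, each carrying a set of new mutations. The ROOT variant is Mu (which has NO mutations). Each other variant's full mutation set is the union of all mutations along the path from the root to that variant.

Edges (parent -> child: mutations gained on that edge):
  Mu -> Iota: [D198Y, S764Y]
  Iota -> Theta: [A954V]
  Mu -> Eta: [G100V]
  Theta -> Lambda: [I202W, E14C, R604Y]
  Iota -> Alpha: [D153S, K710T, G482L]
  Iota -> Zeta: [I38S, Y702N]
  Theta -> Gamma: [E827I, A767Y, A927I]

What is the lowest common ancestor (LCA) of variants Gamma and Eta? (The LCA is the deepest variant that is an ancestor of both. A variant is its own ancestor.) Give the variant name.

Answer: Mu

Derivation:
Path from root to Gamma: Mu -> Iota -> Theta -> Gamma
  ancestors of Gamma: {Mu, Iota, Theta, Gamma}
Path from root to Eta: Mu -> Eta
  ancestors of Eta: {Mu, Eta}
Common ancestors: {Mu}
Walk up from Eta: Eta (not in ancestors of Gamma), Mu (in ancestors of Gamma)
Deepest common ancestor (LCA) = Mu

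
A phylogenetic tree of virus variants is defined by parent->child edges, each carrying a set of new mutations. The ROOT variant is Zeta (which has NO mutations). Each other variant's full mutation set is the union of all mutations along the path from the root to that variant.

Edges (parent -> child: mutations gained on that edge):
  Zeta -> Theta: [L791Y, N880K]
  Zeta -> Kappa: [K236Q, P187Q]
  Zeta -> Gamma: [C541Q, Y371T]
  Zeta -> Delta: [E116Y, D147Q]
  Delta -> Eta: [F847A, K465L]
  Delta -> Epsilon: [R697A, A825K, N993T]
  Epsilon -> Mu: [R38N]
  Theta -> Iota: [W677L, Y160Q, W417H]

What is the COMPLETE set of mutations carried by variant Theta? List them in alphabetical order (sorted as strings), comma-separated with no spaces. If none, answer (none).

Answer: L791Y,N880K

Derivation:
At Zeta: gained [] -> total []
At Theta: gained ['L791Y', 'N880K'] -> total ['L791Y', 'N880K']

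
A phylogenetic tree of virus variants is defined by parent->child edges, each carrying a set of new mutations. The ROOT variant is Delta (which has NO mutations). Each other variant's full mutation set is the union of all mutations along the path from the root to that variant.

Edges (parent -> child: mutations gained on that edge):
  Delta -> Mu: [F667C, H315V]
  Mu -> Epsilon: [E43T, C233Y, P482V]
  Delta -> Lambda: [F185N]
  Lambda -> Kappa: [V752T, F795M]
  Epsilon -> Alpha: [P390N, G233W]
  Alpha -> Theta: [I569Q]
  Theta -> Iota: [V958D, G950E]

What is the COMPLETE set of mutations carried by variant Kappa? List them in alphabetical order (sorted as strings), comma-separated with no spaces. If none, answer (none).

Answer: F185N,F795M,V752T

Derivation:
At Delta: gained [] -> total []
At Lambda: gained ['F185N'] -> total ['F185N']
At Kappa: gained ['V752T', 'F795M'] -> total ['F185N', 'F795M', 'V752T']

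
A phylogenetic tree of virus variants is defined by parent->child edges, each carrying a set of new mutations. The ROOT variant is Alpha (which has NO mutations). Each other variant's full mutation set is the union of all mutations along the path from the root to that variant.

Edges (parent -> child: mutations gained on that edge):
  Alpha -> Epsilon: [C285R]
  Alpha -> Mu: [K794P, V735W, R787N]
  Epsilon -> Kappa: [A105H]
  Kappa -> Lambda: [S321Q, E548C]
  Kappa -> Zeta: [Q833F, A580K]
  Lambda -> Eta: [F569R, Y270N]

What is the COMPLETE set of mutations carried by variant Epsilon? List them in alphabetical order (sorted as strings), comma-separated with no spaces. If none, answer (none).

At Alpha: gained [] -> total []
At Epsilon: gained ['C285R'] -> total ['C285R']

Answer: C285R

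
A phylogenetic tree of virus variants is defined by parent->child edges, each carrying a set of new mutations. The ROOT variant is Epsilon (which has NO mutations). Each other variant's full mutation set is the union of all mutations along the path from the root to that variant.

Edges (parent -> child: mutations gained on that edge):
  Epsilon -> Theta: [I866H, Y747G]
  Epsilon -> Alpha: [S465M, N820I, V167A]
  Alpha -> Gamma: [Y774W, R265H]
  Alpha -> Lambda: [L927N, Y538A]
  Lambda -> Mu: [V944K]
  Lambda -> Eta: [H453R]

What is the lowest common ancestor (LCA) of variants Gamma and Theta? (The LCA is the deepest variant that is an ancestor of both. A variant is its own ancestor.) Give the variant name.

Answer: Epsilon

Derivation:
Path from root to Gamma: Epsilon -> Alpha -> Gamma
  ancestors of Gamma: {Epsilon, Alpha, Gamma}
Path from root to Theta: Epsilon -> Theta
  ancestors of Theta: {Epsilon, Theta}
Common ancestors: {Epsilon}
Walk up from Theta: Theta (not in ancestors of Gamma), Epsilon (in ancestors of Gamma)
Deepest common ancestor (LCA) = Epsilon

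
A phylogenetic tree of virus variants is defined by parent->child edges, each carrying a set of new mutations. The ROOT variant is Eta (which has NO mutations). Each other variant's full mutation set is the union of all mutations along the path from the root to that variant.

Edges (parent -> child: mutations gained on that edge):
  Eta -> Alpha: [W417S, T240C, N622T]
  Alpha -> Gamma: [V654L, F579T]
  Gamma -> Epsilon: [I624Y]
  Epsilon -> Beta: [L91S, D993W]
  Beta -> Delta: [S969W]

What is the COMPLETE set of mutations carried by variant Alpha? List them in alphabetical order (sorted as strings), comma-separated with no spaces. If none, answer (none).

Answer: N622T,T240C,W417S

Derivation:
At Eta: gained [] -> total []
At Alpha: gained ['W417S', 'T240C', 'N622T'] -> total ['N622T', 'T240C', 'W417S']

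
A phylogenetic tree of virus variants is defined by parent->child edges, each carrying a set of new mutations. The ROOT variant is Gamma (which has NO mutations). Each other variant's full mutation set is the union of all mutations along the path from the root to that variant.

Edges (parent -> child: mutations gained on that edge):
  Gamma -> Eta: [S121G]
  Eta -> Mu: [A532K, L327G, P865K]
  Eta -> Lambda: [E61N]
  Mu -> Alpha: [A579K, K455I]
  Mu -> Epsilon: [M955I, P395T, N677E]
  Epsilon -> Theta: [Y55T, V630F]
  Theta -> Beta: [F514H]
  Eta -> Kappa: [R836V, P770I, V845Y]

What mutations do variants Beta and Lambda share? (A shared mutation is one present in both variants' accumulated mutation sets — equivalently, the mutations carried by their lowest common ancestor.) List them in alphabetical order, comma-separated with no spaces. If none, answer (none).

Answer: S121G

Derivation:
Accumulating mutations along path to Beta:
  At Gamma: gained [] -> total []
  At Eta: gained ['S121G'] -> total ['S121G']
  At Mu: gained ['A532K', 'L327G', 'P865K'] -> total ['A532K', 'L327G', 'P865K', 'S121G']
  At Epsilon: gained ['M955I', 'P395T', 'N677E'] -> total ['A532K', 'L327G', 'M955I', 'N677E', 'P395T', 'P865K', 'S121G']
  At Theta: gained ['Y55T', 'V630F'] -> total ['A532K', 'L327G', 'M955I', 'N677E', 'P395T', 'P865K', 'S121G', 'V630F', 'Y55T']
  At Beta: gained ['F514H'] -> total ['A532K', 'F514H', 'L327G', 'M955I', 'N677E', 'P395T', 'P865K', 'S121G', 'V630F', 'Y55T']
Mutations(Beta) = ['A532K', 'F514H', 'L327G', 'M955I', 'N677E', 'P395T', 'P865K', 'S121G', 'V630F', 'Y55T']
Accumulating mutations along path to Lambda:
  At Gamma: gained [] -> total []
  At Eta: gained ['S121G'] -> total ['S121G']
  At Lambda: gained ['E61N'] -> total ['E61N', 'S121G']
Mutations(Lambda) = ['E61N', 'S121G']
Intersection: ['A532K', 'F514H', 'L327G', 'M955I', 'N677E', 'P395T', 'P865K', 'S121G', 'V630F', 'Y55T'] ∩ ['E61N', 'S121G'] = ['S121G']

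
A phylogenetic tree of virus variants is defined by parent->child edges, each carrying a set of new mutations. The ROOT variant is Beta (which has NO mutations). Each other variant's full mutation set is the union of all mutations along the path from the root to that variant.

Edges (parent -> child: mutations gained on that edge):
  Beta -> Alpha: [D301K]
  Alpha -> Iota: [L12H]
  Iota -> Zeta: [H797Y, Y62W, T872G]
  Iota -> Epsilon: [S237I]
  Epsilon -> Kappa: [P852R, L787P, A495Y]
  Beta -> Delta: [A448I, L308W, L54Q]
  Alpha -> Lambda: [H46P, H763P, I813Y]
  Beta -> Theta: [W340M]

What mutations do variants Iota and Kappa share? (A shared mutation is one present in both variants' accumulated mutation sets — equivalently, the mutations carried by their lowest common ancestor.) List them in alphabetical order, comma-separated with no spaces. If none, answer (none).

Accumulating mutations along path to Iota:
  At Beta: gained [] -> total []
  At Alpha: gained ['D301K'] -> total ['D301K']
  At Iota: gained ['L12H'] -> total ['D301K', 'L12H']
Mutations(Iota) = ['D301K', 'L12H']
Accumulating mutations along path to Kappa:
  At Beta: gained [] -> total []
  At Alpha: gained ['D301K'] -> total ['D301K']
  At Iota: gained ['L12H'] -> total ['D301K', 'L12H']
  At Epsilon: gained ['S237I'] -> total ['D301K', 'L12H', 'S237I']
  At Kappa: gained ['P852R', 'L787P', 'A495Y'] -> total ['A495Y', 'D301K', 'L12H', 'L787P', 'P852R', 'S237I']
Mutations(Kappa) = ['A495Y', 'D301K', 'L12H', 'L787P', 'P852R', 'S237I']
Intersection: ['D301K', 'L12H'] ∩ ['A495Y', 'D301K', 'L12H', 'L787P', 'P852R', 'S237I'] = ['D301K', 'L12H']

Answer: D301K,L12H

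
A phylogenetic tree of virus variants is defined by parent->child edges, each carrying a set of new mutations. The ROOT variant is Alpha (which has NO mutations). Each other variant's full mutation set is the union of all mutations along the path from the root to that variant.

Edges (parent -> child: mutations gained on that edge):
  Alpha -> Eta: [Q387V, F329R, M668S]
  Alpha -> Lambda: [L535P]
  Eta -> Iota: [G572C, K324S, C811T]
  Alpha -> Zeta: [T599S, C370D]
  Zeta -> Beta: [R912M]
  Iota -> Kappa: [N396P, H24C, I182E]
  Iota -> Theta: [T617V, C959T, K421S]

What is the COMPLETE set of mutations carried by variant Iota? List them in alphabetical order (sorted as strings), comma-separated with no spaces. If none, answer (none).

Answer: C811T,F329R,G572C,K324S,M668S,Q387V

Derivation:
At Alpha: gained [] -> total []
At Eta: gained ['Q387V', 'F329R', 'M668S'] -> total ['F329R', 'M668S', 'Q387V']
At Iota: gained ['G572C', 'K324S', 'C811T'] -> total ['C811T', 'F329R', 'G572C', 'K324S', 'M668S', 'Q387V']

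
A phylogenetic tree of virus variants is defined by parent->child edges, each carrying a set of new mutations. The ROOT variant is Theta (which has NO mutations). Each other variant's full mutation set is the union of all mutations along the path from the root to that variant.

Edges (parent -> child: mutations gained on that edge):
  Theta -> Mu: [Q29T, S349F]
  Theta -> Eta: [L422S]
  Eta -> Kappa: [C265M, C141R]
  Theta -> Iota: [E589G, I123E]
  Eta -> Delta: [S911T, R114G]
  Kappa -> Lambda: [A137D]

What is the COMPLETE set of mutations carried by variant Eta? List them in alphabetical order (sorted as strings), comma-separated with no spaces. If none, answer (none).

Answer: L422S

Derivation:
At Theta: gained [] -> total []
At Eta: gained ['L422S'] -> total ['L422S']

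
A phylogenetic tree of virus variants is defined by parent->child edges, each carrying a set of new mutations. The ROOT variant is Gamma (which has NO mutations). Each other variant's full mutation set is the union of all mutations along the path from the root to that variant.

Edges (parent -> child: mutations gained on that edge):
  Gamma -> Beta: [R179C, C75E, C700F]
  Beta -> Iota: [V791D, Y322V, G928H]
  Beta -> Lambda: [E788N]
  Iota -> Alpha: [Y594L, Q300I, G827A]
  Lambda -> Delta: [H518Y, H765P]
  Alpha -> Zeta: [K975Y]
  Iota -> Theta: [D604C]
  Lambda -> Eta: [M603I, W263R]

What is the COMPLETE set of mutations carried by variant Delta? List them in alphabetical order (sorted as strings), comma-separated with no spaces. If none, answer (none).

At Gamma: gained [] -> total []
At Beta: gained ['R179C', 'C75E', 'C700F'] -> total ['C700F', 'C75E', 'R179C']
At Lambda: gained ['E788N'] -> total ['C700F', 'C75E', 'E788N', 'R179C']
At Delta: gained ['H518Y', 'H765P'] -> total ['C700F', 'C75E', 'E788N', 'H518Y', 'H765P', 'R179C']

Answer: C700F,C75E,E788N,H518Y,H765P,R179C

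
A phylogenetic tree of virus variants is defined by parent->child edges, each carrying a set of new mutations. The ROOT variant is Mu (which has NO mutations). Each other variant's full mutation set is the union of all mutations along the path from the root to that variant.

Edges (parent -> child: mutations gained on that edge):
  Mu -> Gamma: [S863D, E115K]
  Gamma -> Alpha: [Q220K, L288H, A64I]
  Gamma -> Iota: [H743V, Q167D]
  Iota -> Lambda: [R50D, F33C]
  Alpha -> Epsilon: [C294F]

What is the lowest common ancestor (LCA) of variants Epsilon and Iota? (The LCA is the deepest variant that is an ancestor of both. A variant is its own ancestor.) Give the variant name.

Answer: Gamma

Derivation:
Path from root to Epsilon: Mu -> Gamma -> Alpha -> Epsilon
  ancestors of Epsilon: {Mu, Gamma, Alpha, Epsilon}
Path from root to Iota: Mu -> Gamma -> Iota
  ancestors of Iota: {Mu, Gamma, Iota}
Common ancestors: {Mu, Gamma}
Walk up from Iota: Iota (not in ancestors of Epsilon), Gamma (in ancestors of Epsilon), Mu (in ancestors of Epsilon)
Deepest common ancestor (LCA) = Gamma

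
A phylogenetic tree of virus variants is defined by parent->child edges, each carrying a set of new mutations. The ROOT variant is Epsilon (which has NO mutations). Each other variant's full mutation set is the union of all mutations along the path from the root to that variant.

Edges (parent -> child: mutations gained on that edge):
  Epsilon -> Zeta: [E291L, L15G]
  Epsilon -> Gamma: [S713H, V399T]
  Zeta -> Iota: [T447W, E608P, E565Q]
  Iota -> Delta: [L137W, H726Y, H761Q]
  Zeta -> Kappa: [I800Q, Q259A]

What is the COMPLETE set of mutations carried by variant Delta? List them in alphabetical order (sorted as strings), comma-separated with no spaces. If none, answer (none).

At Epsilon: gained [] -> total []
At Zeta: gained ['E291L', 'L15G'] -> total ['E291L', 'L15G']
At Iota: gained ['T447W', 'E608P', 'E565Q'] -> total ['E291L', 'E565Q', 'E608P', 'L15G', 'T447W']
At Delta: gained ['L137W', 'H726Y', 'H761Q'] -> total ['E291L', 'E565Q', 'E608P', 'H726Y', 'H761Q', 'L137W', 'L15G', 'T447W']

Answer: E291L,E565Q,E608P,H726Y,H761Q,L137W,L15G,T447W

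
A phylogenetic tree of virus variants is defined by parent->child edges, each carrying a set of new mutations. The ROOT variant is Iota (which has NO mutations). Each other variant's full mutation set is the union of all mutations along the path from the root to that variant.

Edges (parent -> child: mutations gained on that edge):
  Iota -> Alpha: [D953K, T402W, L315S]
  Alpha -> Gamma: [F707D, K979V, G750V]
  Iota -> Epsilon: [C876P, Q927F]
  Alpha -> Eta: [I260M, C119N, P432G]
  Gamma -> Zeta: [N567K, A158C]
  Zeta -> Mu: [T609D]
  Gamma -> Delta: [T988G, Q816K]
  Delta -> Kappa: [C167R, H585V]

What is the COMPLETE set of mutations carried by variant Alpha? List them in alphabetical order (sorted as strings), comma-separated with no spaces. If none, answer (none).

At Iota: gained [] -> total []
At Alpha: gained ['D953K', 'T402W', 'L315S'] -> total ['D953K', 'L315S', 'T402W']

Answer: D953K,L315S,T402W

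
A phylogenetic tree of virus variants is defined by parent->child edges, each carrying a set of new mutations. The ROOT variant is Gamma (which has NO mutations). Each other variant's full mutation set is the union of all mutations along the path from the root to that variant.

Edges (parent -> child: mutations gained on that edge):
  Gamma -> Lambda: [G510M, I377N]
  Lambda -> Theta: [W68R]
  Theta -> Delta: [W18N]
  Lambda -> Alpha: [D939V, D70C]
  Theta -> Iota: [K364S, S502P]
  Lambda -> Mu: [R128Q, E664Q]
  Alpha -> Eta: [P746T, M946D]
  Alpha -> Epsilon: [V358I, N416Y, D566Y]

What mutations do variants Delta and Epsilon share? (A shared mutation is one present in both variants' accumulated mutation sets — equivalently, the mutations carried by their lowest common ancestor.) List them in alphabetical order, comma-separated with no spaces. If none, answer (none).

Answer: G510M,I377N

Derivation:
Accumulating mutations along path to Delta:
  At Gamma: gained [] -> total []
  At Lambda: gained ['G510M', 'I377N'] -> total ['G510M', 'I377N']
  At Theta: gained ['W68R'] -> total ['G510M', 'I377N', 'W68R']
  At Delta: gained ['W18N'] -> total ['G510M', 'I377N', 'W18N', 'W68R']
Mutations(Delta) = ['G510M', 'I377N', 'W18N', 'W68R']
Accumulating mutations along path to Epsilon:
  At Gamma: gained [] -> total []
  At Lambda: gained ['G510M', 'I377N'] -> total ['G510M', 'I377N']
  At Alpha: gained ['D939V', 'D70C'] -> total ['D70C', 'D939V', 'G510M', 'I377N']
  At Epsilon: gained ['V358I', 'N416Y', 'D566Y'] -> total ['D566Y', 'D70C', 'D939V', 'G510M', 'I377N', 'N416Y', 'V358I']
Mutations(Epsilon) = ['D566Y', 'D70C', 'D939V', 'G510M', 'I377N', 'N416Y', 'V358I']
Intersection: ['G510M', 'I377N', 'W18N', 'W68R'] ∩ ['D566Y', 'D70C', 'D939V', 'G510M', 'I377N', 'N416Y', 'V358I'] = ['G510M', 'I377N']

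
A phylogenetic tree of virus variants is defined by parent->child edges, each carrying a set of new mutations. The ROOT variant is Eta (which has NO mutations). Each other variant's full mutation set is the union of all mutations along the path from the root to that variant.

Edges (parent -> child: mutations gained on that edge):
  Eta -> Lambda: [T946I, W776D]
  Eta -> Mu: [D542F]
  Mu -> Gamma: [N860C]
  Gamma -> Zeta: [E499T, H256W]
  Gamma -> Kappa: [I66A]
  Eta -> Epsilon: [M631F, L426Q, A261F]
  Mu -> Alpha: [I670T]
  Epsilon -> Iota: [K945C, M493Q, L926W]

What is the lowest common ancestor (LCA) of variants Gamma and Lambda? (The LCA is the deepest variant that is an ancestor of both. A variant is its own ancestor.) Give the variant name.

Path from root to Gamma: Eta -> Mu -> Gamma
  ancestors of Gamma: {Eta, Mu, Gamma}
Path from root to Lambda: Eta -> Lambda
  ancestors of Lambda: {Eta, Lambda}
Common ancestors: {Eta}
Walk up from Lambda: Lambda (not in ancestors of Gamma), Eta (in ancestors of Gamma)
Deepest common ancestor (LCA) = Eta

Answer: Eta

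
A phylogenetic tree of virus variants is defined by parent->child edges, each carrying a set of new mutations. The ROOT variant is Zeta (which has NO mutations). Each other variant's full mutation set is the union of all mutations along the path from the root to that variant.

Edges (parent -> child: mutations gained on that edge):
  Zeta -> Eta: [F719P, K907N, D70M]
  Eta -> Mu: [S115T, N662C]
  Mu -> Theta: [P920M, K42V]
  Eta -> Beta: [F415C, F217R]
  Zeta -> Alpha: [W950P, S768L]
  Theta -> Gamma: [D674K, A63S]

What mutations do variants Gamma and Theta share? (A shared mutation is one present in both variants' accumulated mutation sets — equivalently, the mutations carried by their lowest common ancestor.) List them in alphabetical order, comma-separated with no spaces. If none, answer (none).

Answer: D70M,F719P,K42V,K907N,N662C,P920M,S115T

Derivation:
Accumulating mutations along path to Gamma:
  At Zeta: gained [] -> total []
  At Eta: gained ['F719P', 'K907N', 'D70M'] -> total ['D70M', 'F719P', 'K907N']
  At Mu: gained ['S115T', 'N662C'] -> total ['D70M', 'F719P', 'K907N', 'N662C', 'S115T']
  At Theta: gained ['P920M', 'K42V'] -> total ['D70M', 'F719P', 'K42V', 'K907N', 'N662C', 'P920M', 'S115T']
  At Gamma: gained ['D674K', 'A63S'] -> total ['A63S', 'D674K', 'D70M', 'F719P', 'K42V', 'K907N', 'N662C', 'P920M', 'S115T']
Mutations(Gamma) = ['A63S', 'D674K', 'D70M', 'F719P', 'K42V', 'K907N', 'N662C', 'P920M', 'S115T']
Accumulating mutations along path to Theta:
  At Zeta: gained [] -> total []
  At Eta: gained ['F719P', 'K907N', 'D70M'] -> total ['D70M', 'F719P', 'K907N']
  At Mu: gained ['S115T', 'N662C'] -> total ['D70M', 'F719P', 'K907N', 'N662C', 'S115T']
  At Theta: gained ['P920M', 'K42V'] -> total ['D70M', 'F719P', 'K42V', 'K907N', 'N662C', 'P920M', 'S115T']
Mutations(Theta) = ['D70M', 'F719P', 'K42V', 'K907N', 'N662C', 'P920M', 'S115T']
Intersection: ['A63S', 'D674K', 'D70M', 'F719P', 'K42V', 'K907N', 'N662C', 'P920M', 'S115T'] ∩ ['D70M', 'F719P', 'K42V', 'K907N', 'N662C', 'P920M', 'S115T'] = ['D70M', 'F719P', 'K42V', 'K907N', 'N662C', 'P920M', 'S115T']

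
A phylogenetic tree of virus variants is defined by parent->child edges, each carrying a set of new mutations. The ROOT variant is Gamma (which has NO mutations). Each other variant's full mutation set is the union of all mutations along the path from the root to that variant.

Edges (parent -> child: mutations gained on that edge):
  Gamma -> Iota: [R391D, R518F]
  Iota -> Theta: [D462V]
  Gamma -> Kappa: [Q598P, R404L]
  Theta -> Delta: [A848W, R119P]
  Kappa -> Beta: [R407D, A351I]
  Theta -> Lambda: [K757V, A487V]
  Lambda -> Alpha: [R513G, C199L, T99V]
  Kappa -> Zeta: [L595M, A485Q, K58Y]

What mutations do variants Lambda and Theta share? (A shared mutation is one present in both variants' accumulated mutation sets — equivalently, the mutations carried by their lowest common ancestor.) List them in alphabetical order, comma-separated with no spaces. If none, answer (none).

Answer: D462V,R391D,R518F

Derivation:
Accumulating mutations along path to Lambda:
  At Gamma: gained [] -> total []
  At Iota: gained ['R391D', 'R518F'] -> total ['R391D', 'R518F']
  At Theta: gained ['D462V'] -> total ['D462V', 'R391D', 'R518F']
  At Lambda: gained ['K757V', 'A487V'] -> total ['A487V', 'D462V', 'K757V', 'R391D', 'R518F']
Mutations(Lambda) = ['A487V', 'D462V', 'K757V', 'R391D', 'R518F']
Accumulating mutations along path to Theta:
  At Gamma: gained [] -> total []
  At Iota: gained ['R391D', 'R518F'] -> total ['R391D', 'R518F']
  At Theta: gained ['D462V'] -> total ['D462V', 'R391D', 'R518F']
Mutations(Theta) = ['D462V', 'R391D', 'R518F']
Intersection: ['A487V', 'D462V', 'K757V', 'R391D', 'R518F'] ∩ ['D462V', 'R391D', 'R518F'] = ['D462V', 'R391D', 'R518F']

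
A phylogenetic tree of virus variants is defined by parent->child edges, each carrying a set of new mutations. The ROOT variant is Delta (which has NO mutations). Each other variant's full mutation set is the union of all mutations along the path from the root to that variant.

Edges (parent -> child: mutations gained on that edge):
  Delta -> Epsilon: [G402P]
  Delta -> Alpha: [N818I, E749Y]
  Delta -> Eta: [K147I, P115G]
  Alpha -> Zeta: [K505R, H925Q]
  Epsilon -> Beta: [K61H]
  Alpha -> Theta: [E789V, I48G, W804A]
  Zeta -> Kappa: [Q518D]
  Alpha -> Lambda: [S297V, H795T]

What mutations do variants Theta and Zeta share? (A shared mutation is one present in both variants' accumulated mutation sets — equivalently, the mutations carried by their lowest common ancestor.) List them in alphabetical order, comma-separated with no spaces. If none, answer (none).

Accumulating mutations along path to Theta:
  At Delta: gained [] -> total []
  At Alpha: gained ['N818I', 'E749Y'] -> total ['E749Y', 'N818I']
  At Theta: gained ['E789V', 'I48G', 'W804A'] -> total ['E749Y', 'E789V', 'I48G', 'N818I', 'W804A']
Mutations(Theta) = ['E749Y', 'E789V', 'I48G', 'N818I', 'W804A']
Accumulating mutations along path to Zeta:
  At Delta: gained [] -> total []
  At Alpha: gained ['N818I', 'E749Y'] -> total ['E749Y', 'N818I']
  At Zeta: gained ['K505R', 'H925Q'] -> total ['E749Y', 'H925Q', 'K505R', 'N818I']
Mutations(Zeta) = ['E749Y', 'H925Q', 'K505R', 'N818I']
Intersection: ['E749Y', 'E789V', 'I48G', 'N818I', 'W804A'] ∩ ['E749Y', 'H925Q', 'K505R', 'N818I'] = ['E749Y', 'N818I']

Answer: E749Y,N818I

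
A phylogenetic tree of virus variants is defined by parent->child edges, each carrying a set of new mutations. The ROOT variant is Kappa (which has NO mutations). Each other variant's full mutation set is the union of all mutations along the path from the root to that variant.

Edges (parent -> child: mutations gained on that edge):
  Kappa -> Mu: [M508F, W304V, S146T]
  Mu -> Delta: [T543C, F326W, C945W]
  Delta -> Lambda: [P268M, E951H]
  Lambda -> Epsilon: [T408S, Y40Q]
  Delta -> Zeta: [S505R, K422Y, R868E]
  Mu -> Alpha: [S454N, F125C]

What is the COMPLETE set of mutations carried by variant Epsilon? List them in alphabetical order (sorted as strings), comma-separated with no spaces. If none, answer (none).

At Kappa: gained [] -> total []
At Mu: gained ['M508F', 'W304V', 'S146T'] -> total ['M508F', 'S146T', 'W304V']
At Delta: gained ['T543C', 'F326W', 'C945W'] -> total ['C945W', 'F326W', 'M508F', 'S146T', 'T543C', 'W304V']
At Lambda: gained ['P268M', 'E951H'] -> total ['C945W', 'E951H', 'F326W', 'M508F', 'P268M', 'S146T', 'T543C', 'W304V']
At Epsilon: gained ['T408S', 'Y40Q'] -> total ['C945W', 'E951H', 'F326W', 'M508F', 'P268M', 'S146T', 'T408S', 'T543C', 'W304V', 'Y40Q']

Answer: C945W,E951H,F326W,M508F,P268M,S146T,T408S,T543C,W304V,Y40Q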